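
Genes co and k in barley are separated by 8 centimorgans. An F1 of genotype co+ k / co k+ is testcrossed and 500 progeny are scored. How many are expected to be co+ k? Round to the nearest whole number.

230

A map distance of 8 centimorgans corresponds to a recombination frequency of 0.080.
The F1 is co+ k / co k+, so co+ k is a parental gamete class with expected frequency (1 − r)/2 = 0.920/2 = 0.4600.
Expected number = 0.4600 × 500 = 230.00 ≈ 230.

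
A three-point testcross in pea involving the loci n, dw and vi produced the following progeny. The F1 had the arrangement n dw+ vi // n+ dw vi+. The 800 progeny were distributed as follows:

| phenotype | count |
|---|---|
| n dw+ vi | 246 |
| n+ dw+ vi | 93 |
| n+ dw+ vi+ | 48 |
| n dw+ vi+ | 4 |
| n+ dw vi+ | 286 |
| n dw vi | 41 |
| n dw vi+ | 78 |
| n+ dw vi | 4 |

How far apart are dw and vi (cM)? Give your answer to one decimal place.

The two rarest classes, n dw+ vi+ and n+ dw vi, are the double crossovers. Comparing them with the parentals, only the vi allele has switched, so vi is the middle locus and the order is dw – vi – n.
Crossovers in the dw–vi interval produce the single-crossover classes n dw vi and n+ dw+ vi+ (41 + 48 = 89) plus the double crossovers (8).
RF(dw–vi) = (89 + 8) / 800 = 97/800 = 0.1212 → 12.1 cM.

12.1 cM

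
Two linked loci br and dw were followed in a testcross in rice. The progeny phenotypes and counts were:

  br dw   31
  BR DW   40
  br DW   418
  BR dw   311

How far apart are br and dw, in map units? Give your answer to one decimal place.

The two most frequent classes, BR dw (311) and br DW (418), are the parental types, so the F1 was BR dw / br DW.
The recombinant classes are BR DW and br dw: 40 + 31 = 71.
Recombination frequency = 71/800 = 0.0887 ≈ 8.9%, i.e. 8.9 map units.

8.9 map units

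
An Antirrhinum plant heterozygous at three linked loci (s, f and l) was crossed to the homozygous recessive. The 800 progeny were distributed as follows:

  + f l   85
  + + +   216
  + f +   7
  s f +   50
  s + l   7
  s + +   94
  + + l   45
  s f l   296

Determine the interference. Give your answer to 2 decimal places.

0.47

The two most frequent reciprocal classes, s f l and + + +, are the parental types, so the F1 was s f l / + + +.
The two rarest classes, s + l and + f +, are the double crossovers. Comparing them with the parentals, only the f allele has switched, so f is the middle locus and the order is s – f – l.
s–f: (179 + 14)/800 = 0.2412; f–l: (95 + 14)/800 = 0.1363.
Expected DCO frequency = 0.2412 × 0.1363 ≈ 0.03288; observed = 14/800 ≈ 0.01750.
Coefficient of coincidence = 0.01750/0.03288 ≈ 0.53; interference = 1 − 0.53 = 0.47.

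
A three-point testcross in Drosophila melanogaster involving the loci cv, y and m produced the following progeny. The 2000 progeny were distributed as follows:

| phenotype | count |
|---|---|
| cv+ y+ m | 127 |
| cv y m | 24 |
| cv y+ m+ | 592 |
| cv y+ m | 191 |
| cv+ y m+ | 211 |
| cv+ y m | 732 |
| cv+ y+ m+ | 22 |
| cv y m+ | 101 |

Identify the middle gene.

The two most frequent reciprocal classes, cv y+ m+ and cv+ y m, are the parental types, so the F1 was cv y+ m+ / cv+ y m.
The two rarest classes, cv+ y+ m+ and cv y m, are the double crossovers. Comparing them with the parentals, only the cv allele has switched, so cv is the middle locus and the order is m – cv – y.

cv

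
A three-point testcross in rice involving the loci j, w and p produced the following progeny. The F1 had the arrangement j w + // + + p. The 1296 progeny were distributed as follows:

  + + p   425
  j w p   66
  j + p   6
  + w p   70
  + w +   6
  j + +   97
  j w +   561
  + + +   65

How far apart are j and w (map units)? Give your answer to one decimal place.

13.8 map units

The two rarest classes, + w + and j + p, are the double crossovers. Comparing them with the parentals, only the j allele has switched, so j is the middle locus and the order is p – j – w.
Crossovers in the j–w interval produce the single-crossover classes j + + and + w p (97 + 70 = 167) plus the double crossovers (12).
RF(j–w) = (167 + 12) / 1296 = 179/1296 = 0.1381 → 13.8 map units.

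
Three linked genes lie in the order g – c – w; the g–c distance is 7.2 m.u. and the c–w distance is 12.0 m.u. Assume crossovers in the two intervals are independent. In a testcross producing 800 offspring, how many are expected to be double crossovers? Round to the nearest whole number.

7

Map distances give recombination frequencies of 0.072 and 0.120 for the two intervals.
With no interference, expected double-crossover frequency = 0.072 × 0.120 = 0.00864.
Expected number = 0.00864 × 800 = 6.91 ≈ 7.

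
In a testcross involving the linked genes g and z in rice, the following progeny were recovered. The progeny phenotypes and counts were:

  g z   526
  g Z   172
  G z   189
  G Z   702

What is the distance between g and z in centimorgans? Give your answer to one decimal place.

22.7 centimorgans

The two most frequent classes, G Z (702) and g z (526), are the parental types, so the F1 was G Z / g z.
The recombinant classes are G z and g Z: 189 + 172 = 361.
Recombination frequency = 361/1589 = 0.2272 ≈ 22.7%, i.e. 22.7 centimorgans.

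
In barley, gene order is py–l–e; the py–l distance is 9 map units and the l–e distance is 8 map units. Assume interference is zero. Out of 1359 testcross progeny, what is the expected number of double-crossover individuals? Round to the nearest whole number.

10

Map distances give recombination frequencies of 0.090 and 0.080 for the two intervals.
With no interference, expected double-crossover frequency = 0.090 × 0.080 = 0.00720.
Expected number = 0.00720 × 1359 = 9.78 ≈ 10.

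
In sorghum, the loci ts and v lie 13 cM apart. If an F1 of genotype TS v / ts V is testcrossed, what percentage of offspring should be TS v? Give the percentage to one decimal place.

A map distance of 13 cM corresponds to a recombination frequency of 0.130.
The F1 is TS v / ts V, so TS v is a parental gamete class with expected frequency (1 − r)/2 = 0.870/2 = 0.4350.
That is 0.4350 = 43.5% of the progeny.

43.5%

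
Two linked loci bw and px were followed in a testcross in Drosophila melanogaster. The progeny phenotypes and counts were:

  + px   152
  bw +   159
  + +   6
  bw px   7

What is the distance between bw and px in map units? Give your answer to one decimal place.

The two most frequent classes, + px (152) and bw + (159), are the parental types, so the F1 was + px / bw +.
The recombinant classes are + + and bw px: 6 + 7 = 13.
Recombination frequency = 13/324 = 0.0401 ≈ 4.0%, i.e. 4.0 map units.

4.0 map units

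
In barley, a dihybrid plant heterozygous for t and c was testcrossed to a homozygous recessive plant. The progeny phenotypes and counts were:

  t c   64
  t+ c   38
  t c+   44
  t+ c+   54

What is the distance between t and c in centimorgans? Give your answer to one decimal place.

41.0 centimorgans

The two most frequent classes, t+ c+ (54) and t c (64), are the parental types, so the F1 was t+ c+ / t c.
The recombinant classes are t+ c and t c+: 38 + 44 = 82.
Recombination frequency = 82/200 = 0.4100 ≈ 41.0%, i.e. 41.0 centimorgans.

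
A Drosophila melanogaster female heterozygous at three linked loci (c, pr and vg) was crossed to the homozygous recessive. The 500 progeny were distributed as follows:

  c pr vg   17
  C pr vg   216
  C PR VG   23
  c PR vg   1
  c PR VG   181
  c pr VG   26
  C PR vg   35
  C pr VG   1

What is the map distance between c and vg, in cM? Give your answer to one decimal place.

8.4 cM

The two most frequent reciprocal classes, C pr vg and c PR VG, are the parental types, so the F1 was C pr vg / c PR VG.
The two rarest classes, C pr VG and c PR vg, are the double crossovers. Comparing them with the parentals, only the vg allele has switched, so vg is the middle locus and the order is pr – vg – c.
Crossovers in the vg–c interval produce the single-crossover classes c pr vg and C PR VG (17 + 23 = 40) plus the double crossovers (2).
RF(vg–c) = (40 + 2) / 500 = 42/500 = 0.0840 → 8.4 cM.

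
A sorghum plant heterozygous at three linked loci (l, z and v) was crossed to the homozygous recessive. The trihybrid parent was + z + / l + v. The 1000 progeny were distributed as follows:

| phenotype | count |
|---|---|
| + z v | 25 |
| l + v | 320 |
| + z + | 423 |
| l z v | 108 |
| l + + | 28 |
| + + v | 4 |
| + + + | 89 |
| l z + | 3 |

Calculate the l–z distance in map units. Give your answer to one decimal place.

The two rarest classes, l z + and + + v, are the double crossovers. Comparing them with the parentals, only the l allele has switched, so l is the middle locus and the order is z – l – v.
Crossovers in the z–l interval produce the single-crossover classes + + + and l z v (89 + 108 = 197) plus the double crossovers (7).
RF(z–l) = (197 + 7) / 1000 = 204/1000 = 0.2040 → 20.4 map units.

20.4 map units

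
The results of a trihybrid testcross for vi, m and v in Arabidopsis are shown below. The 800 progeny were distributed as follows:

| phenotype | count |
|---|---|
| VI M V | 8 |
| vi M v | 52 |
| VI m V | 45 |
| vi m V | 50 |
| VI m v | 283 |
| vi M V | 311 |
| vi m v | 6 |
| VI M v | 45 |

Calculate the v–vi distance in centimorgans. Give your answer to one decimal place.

13.9 centimorgans

The two most frequent reciprocal classes, vi M V and VI m v, are the parental types, so the F1 was vi M V / VI m v.
The two rarest classes, VI M V and vi m v, are the double crossovers. Comparing them with the parentals, only the vi allele has switched, so vi is the middle locus and the order is v – vi – m.
Crossovers in the v–vi interval produce the single-crossover classes vi M v and VI m V (52 + 45 = 97) plus the double crossovers (14).
RF(v–vi) = (97 + 14) / 800 = 111/800 = 0.1388 → 13.9 centimorgans.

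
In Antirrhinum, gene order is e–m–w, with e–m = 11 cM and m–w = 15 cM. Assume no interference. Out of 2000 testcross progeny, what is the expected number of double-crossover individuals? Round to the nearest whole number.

33

Map distances give recombination frequencies of 0.110 and 0.150 for the two intervals.
With no interference, expected double-crossover frequency = 0.110 × 0.150 = 0.01650.
Expected number = 0.01650 × 2000 = 33.00 ≈ 33.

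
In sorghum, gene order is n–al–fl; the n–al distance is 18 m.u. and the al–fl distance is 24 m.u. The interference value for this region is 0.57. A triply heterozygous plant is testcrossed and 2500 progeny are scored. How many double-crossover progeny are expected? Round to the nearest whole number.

Map distances give recombination frequencies of 0.180 and 0.240 for the two intervals.
With interference 0.57 (so coincidence = 0.43), expected double-crossover frequency = 0.180 × 0.240 × 0.43 = 0.01858.
Expected number = 0.01858 × 2500 = 46.44 ≈ 46.

46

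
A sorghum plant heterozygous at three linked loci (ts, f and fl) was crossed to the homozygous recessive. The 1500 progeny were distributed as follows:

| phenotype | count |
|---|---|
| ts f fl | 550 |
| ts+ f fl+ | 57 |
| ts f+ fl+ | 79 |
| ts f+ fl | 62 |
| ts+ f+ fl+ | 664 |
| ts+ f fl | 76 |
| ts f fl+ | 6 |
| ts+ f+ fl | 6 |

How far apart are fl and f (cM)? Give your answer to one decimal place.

8.7 cM

The two most frequent reciprocal classes, ts+ f+ fl+ and ts f fl, are the parental types, so the F1 was ts+ f+ fl+ / ts f fl.
The two rarest classes, ts+ f+ fl and ts f fl+, are the double crossovers. Comparing them with the parentals, only the fl allele has switched, so fl is the middle locus and the order is ts – fl – f.
Crossovers in the fl–f interval produce the single-crossover classes ts+ f fl+ and ts f+ fl (57 + 62 = 119) plus the double crossovers (12).
RF(fl–f) = (119 + 12) / 1500 = 131/1500 = 0.0873 → 8.7 cM.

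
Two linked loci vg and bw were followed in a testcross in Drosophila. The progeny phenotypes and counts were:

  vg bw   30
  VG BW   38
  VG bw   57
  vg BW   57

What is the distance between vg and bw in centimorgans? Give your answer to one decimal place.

The two most frequent classes, VG bw (57) and vg BW (57), are the parental types, so the F1 was VG bw / vg BW.
The recombinant classes are VG BW and vg bw: 38 + 30 = 68.
Recombination frequency = 68/182 = 0.3736 ≈ 37.4%, i.e. 37.4 centimorgans.

37.4 centimorgans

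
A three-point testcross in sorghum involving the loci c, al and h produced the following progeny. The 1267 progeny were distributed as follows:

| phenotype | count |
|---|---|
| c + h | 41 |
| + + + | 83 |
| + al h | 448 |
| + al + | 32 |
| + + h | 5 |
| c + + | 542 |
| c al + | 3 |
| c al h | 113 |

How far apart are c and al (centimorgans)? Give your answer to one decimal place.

16.1 centimorgans

The two most frequent reciprocal classes, + al h and c + +, are the parental types, so the F1 was + al h / c + +.
The two rarest classes, + + h and c al +, are the double crossovers. Comparing them with the parentals, only the al allele has switched, so al is the middle locus and the order is h – al – c.
Crossovers in the al–c interval produce the single-crossover classes c al h and + + + (113 + 83 = 196) plus the double crossovers (8).
RF(al–c) = (196 + 8) / 1267 = 204/1267 = 0.1610 → 16.1 centimorgans.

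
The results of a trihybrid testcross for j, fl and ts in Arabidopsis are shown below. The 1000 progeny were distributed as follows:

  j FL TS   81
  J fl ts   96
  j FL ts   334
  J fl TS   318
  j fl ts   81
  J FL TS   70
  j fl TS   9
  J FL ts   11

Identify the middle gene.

The two most frequent reciprocal classes, J fl TS and j FL ts, are the parental types, so the F1 was J fl TS / j FL ts.
The two rarest classes, j fl TS and J FL ts, are the double crossovers. Comparing them with the parentals, only the j allele has switched, so j is the middle locus and the order is fl – j – ts.

j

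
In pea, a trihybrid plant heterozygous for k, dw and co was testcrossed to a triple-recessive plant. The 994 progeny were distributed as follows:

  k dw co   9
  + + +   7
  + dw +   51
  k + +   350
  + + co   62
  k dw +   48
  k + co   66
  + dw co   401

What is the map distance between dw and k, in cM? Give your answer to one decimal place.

12.7 cM

The two most frequent reciprocal classes, + dw co and k + +, are the parental types, so the F1 was + dw co / k + +.
The two rarest classes, k dw co and + + +, are the double crossovers. Comparing them with the parentals, only the k allele has switched, so k is the middle locus and the order is dw – k – co.
Crossovers in the dw–k interval produce the single-crossover classes + + co and k dw + (62 + 48 = 110) plus the double crossovers (16).
RF(dw–k) = (110 + 16) / 994 = 126/994 = 0.1268 → 12.7 cM.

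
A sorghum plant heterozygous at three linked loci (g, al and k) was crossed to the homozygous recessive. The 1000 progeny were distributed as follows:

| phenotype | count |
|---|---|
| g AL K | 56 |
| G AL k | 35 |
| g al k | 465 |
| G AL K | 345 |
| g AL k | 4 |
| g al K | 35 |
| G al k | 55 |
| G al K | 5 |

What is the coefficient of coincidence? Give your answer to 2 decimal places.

0.95

The two most frequent reciprocal classes, g al k and G AL K, are the parental types, so the F1 was g al k / G AL K.
The two rarest classes, g AL k and G al K, are the double crossovers. Comparing them with the parentals, only the al allele has switched, so al is the middle locus and the order is k – al – g.
k–al: (70 + 9)/1000 = 0.0790; al–g: (111 + 9)/1000 = 0.1200.
Expected DCO frequency = 0.0790 × 0.1200 ≈ 0.00948; observed = 9/1000 ≈ 0.00900.
Coefficient of coincidence = 0.00900/0.00948 ≈ 0.95.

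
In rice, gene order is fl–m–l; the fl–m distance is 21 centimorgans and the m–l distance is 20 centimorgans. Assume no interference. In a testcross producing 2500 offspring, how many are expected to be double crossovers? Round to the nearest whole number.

Map distances give recombination frequencies of 0.210 and 0.200 for the two intervals.
With no interference, expected double-crossover frequency = 0.210 × 0.200 = 0.04200.
Expected number = 0.04200 × 2500 = 105.00 ≈ 105.

105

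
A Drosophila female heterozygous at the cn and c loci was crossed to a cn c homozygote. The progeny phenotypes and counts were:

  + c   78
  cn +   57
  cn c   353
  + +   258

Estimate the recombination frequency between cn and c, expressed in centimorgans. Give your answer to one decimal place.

The two most frequent classes, + + (258) and cn c (353), are the parental types, so the F1 was + + / cn c.
The recombinant classes are + c and cn +: 78 + 57 = 135.
Recombination frequency = 135/746 = 0.1810 ≈ 18.1%, i.e. 18.1 centimorgans.

18.1 centimorgans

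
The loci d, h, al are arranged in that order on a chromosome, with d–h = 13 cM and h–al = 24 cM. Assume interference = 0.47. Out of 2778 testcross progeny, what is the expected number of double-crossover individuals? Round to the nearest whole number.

Map distances give recombination frequencies of 0.130 and 0.240 for the two intervals.
With interference 0.47 (so coincidence = 0.53), expected double-crossover frequency = 0.130 × 0.240 × 0.53 = 0.01654.
Expected number = 0.01654 × 2778 = 45.94 ≈ 46.

46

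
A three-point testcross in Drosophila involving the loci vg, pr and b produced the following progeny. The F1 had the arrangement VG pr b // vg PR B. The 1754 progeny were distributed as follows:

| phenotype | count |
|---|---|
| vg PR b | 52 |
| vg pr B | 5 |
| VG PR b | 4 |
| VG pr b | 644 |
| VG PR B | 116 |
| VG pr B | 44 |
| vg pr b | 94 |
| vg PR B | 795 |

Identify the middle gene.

The two rarest classes, VG PR b and vg pr B, are the double crossovers. Comparing them with the parentals, only the pr allele has switched, so pr is the middle locus and the order is vg – pr – b.

pr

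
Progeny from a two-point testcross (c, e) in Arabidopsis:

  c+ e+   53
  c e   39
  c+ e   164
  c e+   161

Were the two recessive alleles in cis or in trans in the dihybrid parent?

The two most frequent classes are c+ e (164) and c e+ (161); these are the parental (non-recombinant) types.
So the F1 carried c+ e on one chromosome and c e+ on the other — the recessive alleles are on opposite chromosomes (trans / repulsion).

trans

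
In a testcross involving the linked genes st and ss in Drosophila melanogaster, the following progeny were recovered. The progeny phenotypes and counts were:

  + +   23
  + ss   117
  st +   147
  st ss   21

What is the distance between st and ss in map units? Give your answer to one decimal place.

The two most frequent classes, + ss (117) and st + (147), are the parental types, so the F1 was + ss / st +.
The recombinant classes are + + and st ss: 23 + 21 = 44.
Recombination frequency = 44/308 = 0.1429 ≈ 14.3%, i.e. 14.3 map units.

14.3 map units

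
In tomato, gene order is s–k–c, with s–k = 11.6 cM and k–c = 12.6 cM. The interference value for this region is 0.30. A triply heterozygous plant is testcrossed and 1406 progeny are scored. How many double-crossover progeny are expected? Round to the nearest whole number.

Map distances give recombination frequencies of 0.116 and 0.126 for the two intervals.
With interference 0.30 (so coincidence = 0.70), expected double-crossover frequency = 0.116 × 0.126 × 0.70 = 0.01023.
Expected number = 0.01023 × 1406 = 14.39 ≈ 14.

14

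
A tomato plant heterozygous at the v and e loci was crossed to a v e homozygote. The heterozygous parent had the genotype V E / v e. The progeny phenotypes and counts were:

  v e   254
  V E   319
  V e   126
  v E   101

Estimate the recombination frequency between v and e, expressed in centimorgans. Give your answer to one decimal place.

28.4 centimorgans

The recombinant classes are V e and v E: 126 + 101 = 227.
Recombination frequency = 227/800 = 0.2838 ≈ 28.4%, i.e. 28.4 centimorgans.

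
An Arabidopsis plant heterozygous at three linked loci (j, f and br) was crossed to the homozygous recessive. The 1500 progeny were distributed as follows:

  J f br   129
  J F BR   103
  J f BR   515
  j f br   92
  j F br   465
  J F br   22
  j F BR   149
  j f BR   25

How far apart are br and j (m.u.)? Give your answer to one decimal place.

The two most frequent reciprocal classes, J f BR and j F br, are the parental types, so the F1 was J f BR / j F br.
The two rarest classes, j f BR and J F br, are the double crossovers. Comparing them with the parentals, only the j allele has switched, so j is the middle locus and the order is br – j – f.
Crossovers in the br–j interval produce the single-crossover classes J f br and j F BR (129 + 149 = 278) plus the double crossovers (47).
RF(br–j) = (278 + 47) / 1500 = 325/1500 = 0.2167 → 21.7 m.u.

21.7 m.u.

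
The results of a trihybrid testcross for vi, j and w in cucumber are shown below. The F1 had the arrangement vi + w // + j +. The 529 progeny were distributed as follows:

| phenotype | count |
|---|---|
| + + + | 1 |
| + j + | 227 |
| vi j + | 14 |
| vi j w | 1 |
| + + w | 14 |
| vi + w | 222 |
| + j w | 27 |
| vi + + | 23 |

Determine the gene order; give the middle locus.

The two rarest classes, vi j w and + + +, are the double crossovers. Comparing them with the parentals, only the j allele has switched, so j is the middle locus and the order is w – j – vi.

j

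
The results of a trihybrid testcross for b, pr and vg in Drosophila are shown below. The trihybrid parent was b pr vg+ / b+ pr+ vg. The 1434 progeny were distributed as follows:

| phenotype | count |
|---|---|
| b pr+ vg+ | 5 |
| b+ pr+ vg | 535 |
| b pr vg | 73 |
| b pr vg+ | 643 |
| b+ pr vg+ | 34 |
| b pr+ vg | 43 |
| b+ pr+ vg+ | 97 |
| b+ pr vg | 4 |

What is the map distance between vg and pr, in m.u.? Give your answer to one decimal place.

12.5 m.u.

The two rarest classes, b pr+ vg+ and b+ pr vg, are the double crossovers. Comparing them with the parentals, only the pr allele has switched, so pr is the middle locus and the order is b – pr – vg.
Crossovers in the pr–vg interval produce the single-crossover classes b pr vg and b+ pr+ vg+ (73 + 97 = 170) plus the double crossovers (9).
RF(pr–vg) = (170 + 9) / 1434 = 179/1434 = 0.1248 → 12.5 m.u.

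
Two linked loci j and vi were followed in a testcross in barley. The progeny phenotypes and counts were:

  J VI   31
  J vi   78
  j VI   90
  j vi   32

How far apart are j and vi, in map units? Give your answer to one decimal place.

The two most frequent classes, J vi (78) and j VI (90), are the parental types, so the F1 was J vi / j VI.
The recombinant classes are J VI and j vi: 31 + 32 = 63.
Recombination frequency = 63/231 = 0.2727 ≈ 27.3%, i.e. 27.3 map units.

27.3 map units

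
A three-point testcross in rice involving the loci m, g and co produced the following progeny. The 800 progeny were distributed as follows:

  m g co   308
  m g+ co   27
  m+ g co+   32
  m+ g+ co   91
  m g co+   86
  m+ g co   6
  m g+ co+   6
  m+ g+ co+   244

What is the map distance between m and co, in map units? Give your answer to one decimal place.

The two most frequent reciprocal classes, m+ g+ co+ and m g co, are the parental types, so the F1 was m+ g+ co+ / m g co.
The two rarest classes, m g+ co+ and m+ g co, are the double crossovers. Comparing them with the parentals, only the m allele has switched, so m is the middle locus and the order is co – m – g.
Crossovers in the co–m interval produce the single-crossover classes m+ g+ co and m g co+ (91 + 86 = 177) plus the double crossovers (12).
RF(co–m) = (177 + 12) / 800 = 189/800 = 0.2362 → 23.6 map units.

23.6 map units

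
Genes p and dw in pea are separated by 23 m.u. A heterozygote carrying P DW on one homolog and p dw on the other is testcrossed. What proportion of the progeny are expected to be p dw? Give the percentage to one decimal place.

38.5%

A map distance of 23 m.u. corresponds to a recombination frequency of 0.230.
The F1 is P DW / p dw, so p dw is a parental gamete class with expected frequency (1 − r)/2 = 0.770/2 = 0.3850.
That is 0.3850 = 38.5% of the progeny.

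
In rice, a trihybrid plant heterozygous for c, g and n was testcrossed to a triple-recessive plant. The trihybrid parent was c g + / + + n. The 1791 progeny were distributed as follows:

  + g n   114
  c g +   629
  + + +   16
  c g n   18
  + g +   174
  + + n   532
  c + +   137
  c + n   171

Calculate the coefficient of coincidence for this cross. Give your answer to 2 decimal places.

0.56

The two rarest classes, c g n and + + +, are the double crossovers. Comparing them with the parentals, only the n allele has switched, so n is the middle locus and the order is g – n – c.
g–n: (251 + 34)/1791 = 0.1591; n–c: (345 + 34)/1791 = 0.2116.
Expected DCO frequency = 0.1591 × 0.2116 ≈ 0.03367; observed = 34/1791 ≈ 0.01898.
Coefficient of coincidence = 0.01898/0.03367 ≈ 0.56.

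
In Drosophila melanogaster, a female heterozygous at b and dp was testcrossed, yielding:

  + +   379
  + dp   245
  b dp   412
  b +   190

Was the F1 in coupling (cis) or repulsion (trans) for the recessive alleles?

cis

The two most frequent classes are + + (379) and b dp (412); these are the parental (non-recombinant) types.
So the F1 carried + + on one chromosome and b dp on the other — the recessive alleles are on the same chromosome (cis / coupling).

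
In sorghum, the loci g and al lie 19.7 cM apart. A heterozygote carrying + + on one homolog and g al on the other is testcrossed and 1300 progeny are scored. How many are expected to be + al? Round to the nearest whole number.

128

A map distance of 19.7 cM corresponds to a recombination frequency of 0.197.
The F1 is + + / g al, so + al is a recombinant gamete class with expected frequency r/2 = 0.197/2 = 0.0985.
Expected number = 0.0985 × 1300 = 128.05 ≈ 128.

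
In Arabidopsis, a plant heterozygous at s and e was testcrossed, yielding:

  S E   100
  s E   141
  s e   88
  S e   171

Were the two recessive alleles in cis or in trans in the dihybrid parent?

trans

The two most frequent classes are S e (171) and s E (141); these are the parental (non-recombinant) types.
So the F1 carried S e on one chromosome and s E on the other — the recessive alleles are on opposite chromosomes (trans / repulsion).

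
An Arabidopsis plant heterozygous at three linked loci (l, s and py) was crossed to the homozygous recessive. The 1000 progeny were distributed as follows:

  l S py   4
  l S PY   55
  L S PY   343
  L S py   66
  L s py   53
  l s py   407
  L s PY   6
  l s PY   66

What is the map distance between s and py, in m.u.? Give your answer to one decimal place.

14.2 m.u.

The two most frequent reciprocal classes, l s py and L S PY, are the parental types, so the F1 was l s py / L S PY.
The two rarest classes, l S py and L s PY, are the double crossovers. Comparing them with the parentals, only the s allele has switched, so s is the middle locus and the order is py – s – l.
Crossovers in the py–s interval produce the single-crossover classes l s PY and L S py (66 + 66 = 132) plus the double crossovers (10).
RF(py–s) = (132 + 10) / 1000 = 142/1000 = 0.1420 → 14.2 m.u.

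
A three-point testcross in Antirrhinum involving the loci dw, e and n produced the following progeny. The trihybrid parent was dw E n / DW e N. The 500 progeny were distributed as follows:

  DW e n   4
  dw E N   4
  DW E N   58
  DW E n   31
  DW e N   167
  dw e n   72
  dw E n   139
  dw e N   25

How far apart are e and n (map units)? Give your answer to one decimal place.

27.6 map units

The two rarest classes, dw E N and DW e n, are the double crossovers. Comparing them with the parentals, only the n allele has switched, so n is the middle locus and the order is e – n – dw.
Crossovers in the e–n interval produce the single-crossover classes dw e n and DW E N (72 + 58 = 130) plus the double crossovers (8).
RF(e–n) = (130 + 8) / 500 = 138/500 = 0.2760 → 27.6 map units.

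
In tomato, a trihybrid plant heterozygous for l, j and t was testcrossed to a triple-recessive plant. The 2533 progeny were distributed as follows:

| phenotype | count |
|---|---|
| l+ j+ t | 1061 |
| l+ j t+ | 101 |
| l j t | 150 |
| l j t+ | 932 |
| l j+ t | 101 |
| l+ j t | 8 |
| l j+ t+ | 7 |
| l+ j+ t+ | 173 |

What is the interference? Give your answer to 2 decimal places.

The two most frequent reciprocal classes, l+ j+ t and l j t+, are the parental types, so the F1 was l+ j+ t / l j t+.
The two rarest classes, l+ j t and l j+ t+, are the double crossovers. Comparing them with the parentals, only the j allele has switched, so j is the middle locus and the order is t – j – l.
t–j: (323 + 15)/2533 = 0.1334; j–l: (202 + 15)/2533 = 0.0857.
Expected DCO frequency = 0.1334 × 0.0857 ≈ 0.01143; observed = 15/2533 ≈ 0.00592.
Coefficient of coincidence = 0.00592/0.01143 ≈ 0.52; interference = 1 − 0.52 = 0.48.

0.48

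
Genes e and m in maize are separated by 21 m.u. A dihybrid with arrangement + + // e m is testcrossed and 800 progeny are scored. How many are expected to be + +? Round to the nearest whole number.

A map distance of 21 m.u. corresponds to a recombination frequency of 0.210.
The F1 is + + / e m, so + + is a parental gamete class with expected frequency (1 − r)/2 = 0.790/2 = 0.3950.
Expected number = 0.3950 × 800 = 316.00 ≈ 316.

316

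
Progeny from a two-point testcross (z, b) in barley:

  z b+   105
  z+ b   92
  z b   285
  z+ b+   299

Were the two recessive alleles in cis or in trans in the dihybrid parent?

cis

The two most frequent classes are z+ b+ (299) and z b (285); these are the parental (non-recombinant) types.
So the F1 carried z+ b+ on one chromosome and z b on the other — the recessive alleles are on the same chromosome (cis / coupling).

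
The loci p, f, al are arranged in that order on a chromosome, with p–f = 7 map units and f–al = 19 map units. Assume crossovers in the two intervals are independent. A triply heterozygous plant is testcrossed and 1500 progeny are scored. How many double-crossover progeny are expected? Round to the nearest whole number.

Map distances give recombination frequencies of 0.070 and 0.190 for the two intervals.
With no interference, expected double-crossover frequency = 0.070 × 0.190 = 0.01330.
Expected number = 0.01330 × 1500 = 19.95 ≈ 20.

20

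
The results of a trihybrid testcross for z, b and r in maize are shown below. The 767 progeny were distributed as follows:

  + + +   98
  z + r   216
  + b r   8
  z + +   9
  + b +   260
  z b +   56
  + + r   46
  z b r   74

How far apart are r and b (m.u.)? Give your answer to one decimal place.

24.6 m.u.

The two most frequent reciprocal classes, z + r and + b +, are the parental types, so the F1 was z + r / + b +.
The two rarest classes, z + + and + b r, are the double crossovers. Comparing them with the parentals, only the r allele has switched, so r is the middle locus and the order is b – r – z.
Crossovers in the b–r interval produce the single-crossover classes z b r and + + + (74 + 98 = 172) plus the double crossovers (17).
RF(b–r) = (172 + 17) / 767 = 189/767 = 0.2464 → 24.6 m.u.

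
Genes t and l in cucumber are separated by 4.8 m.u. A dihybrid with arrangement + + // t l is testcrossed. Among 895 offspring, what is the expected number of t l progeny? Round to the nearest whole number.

A map distance of 4.8 m.u. corresponds to a recombination frequency of 0.048.
The F1 is + + / t l, so t l is a parental gamete class with expected frequency (1 − r)/2 = 0.952/2 = 0.4760.
Expected number = 0.4760 × 895 = 426.02 ≈ 426.

426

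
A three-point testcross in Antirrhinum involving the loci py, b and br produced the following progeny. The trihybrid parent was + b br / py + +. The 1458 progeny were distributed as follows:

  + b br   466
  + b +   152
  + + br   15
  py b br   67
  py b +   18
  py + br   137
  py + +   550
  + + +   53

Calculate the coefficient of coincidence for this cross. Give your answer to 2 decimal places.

0.98

The two rarest classes, + + br and py b +, are the double crossovers. Comparing them with the parentals, only the b allele has switched, so b is the middle locus and the order is py – b – br.
py–b: (120 + 33)/1458 = 0.1049; b–br: (289 + 33)/1458 = 0.2209.
Expected DCO frequency = 0.1049 × 0.2209 ≈ 0.02317; observed = 33/1458 ≈ 0.02263.
Coefficient of coincidence = 0.02263/0.02317 ≈ 0.98.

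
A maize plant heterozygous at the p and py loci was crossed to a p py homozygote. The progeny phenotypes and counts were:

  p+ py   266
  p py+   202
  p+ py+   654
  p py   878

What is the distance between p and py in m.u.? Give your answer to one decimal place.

The two most frequent classes, p+ py+ (654) and p py (878), are the parental types, so the F1 was p+ py+ / p py.
The recombinant classes are p+ py and p py+: 266 + 202 = 468.
Recombination frequency = 468/2000 = 0.2340 ≈ 23.4%, i.e. 23.4 m.u.

23.4 m.u.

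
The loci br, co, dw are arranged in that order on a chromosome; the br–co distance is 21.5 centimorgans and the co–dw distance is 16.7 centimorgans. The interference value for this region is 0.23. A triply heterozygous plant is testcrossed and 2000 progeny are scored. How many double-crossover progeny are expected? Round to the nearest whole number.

55

Map distances give recombination frequencies of 0.215 and 0.167 for the two intervals.
With interference 0.23 (so coincidence = 0.77), expected double-crossover frequency = 0.215 × 0.167 × 0.77 = 0.02765.
Expected number = 0.02765 × 2000 = 55.29 ≈ 55.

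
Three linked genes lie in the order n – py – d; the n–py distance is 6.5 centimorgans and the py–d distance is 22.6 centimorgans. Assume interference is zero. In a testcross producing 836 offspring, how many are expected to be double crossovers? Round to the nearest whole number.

Map distances give recombination frequencies of 0.065 and 0.226 for the two intervals.
With no interference, expected double-crossover frequency = 0.065 × 0.226 = 0.01469.
Expected number = 0.01469 × 836 = 12.28 ≈ 12.

12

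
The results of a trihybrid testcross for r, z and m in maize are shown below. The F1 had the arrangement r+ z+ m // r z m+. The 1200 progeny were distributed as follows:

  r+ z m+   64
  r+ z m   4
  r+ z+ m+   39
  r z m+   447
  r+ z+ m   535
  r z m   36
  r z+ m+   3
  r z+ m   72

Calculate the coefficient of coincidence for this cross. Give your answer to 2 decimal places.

0.72

The two rarest classes, r+ z m and r z+ m+, are the double crossovers. Comparing them with the parentals, only the z allele has switched, so z is the middle locus and the order is m – z – r.
m–z: (75 + 7)/1200 = 0.0683; z–r: (136 + 7)/1200 = 0.1192.
Expected DCO frequency = 0.0683 × 0.1192 ≈ 0.00814; observed = 7/1200 ≈ 0.00583.
Coefficient of coincidence = 0.00583/0.00814 ≈ 0.72.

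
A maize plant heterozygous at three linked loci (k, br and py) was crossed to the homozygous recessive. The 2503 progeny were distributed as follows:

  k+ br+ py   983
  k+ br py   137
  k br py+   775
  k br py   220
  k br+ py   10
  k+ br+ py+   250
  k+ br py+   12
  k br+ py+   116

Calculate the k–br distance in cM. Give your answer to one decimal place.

11.0 cM

The two most frequent reciprocal classes, k+ br+ py and k br py+, are the parental types, so the F1 was k+ br+ py / k br py+.
The two rarest classes, k br+ py and k+ br py+, are the double crossovers. Comparing them with the parentals, only the k allele has switched, so k is the middle locus and the order is br – k – py.
Crossovers in the br–k interval produce the single-crossover classes k+ br py and k br+ py+ (137 + 116 = 253) plus the double crossovers (22).
RF(br–k) = (253 + 22) / 2503 = 275/2503 = 0.1099 → 11.0 cM.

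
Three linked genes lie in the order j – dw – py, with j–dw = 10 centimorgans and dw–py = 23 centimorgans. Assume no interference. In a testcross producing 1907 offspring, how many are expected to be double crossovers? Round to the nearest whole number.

44

Map distances give recombination frequencies of 0.100 and 0.230 for the two intervals.
With no interference, expected double-crossover frequency = 0.100 × 0.230 = 0.02300.
Expected number = 0.02300 × 1907 = 43.86 ≈ 44.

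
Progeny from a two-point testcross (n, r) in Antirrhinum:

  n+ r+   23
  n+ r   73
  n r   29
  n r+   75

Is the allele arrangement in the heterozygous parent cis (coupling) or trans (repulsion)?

trans

The two most frequent classes are n+ r (73) and n r+ (75); these are the parental (non-recombinant) types.
So the F1 carried n+ r on one chromosome and n r+ on the other — the recessive alleles are on opposite chromosomes (trans / repulsion).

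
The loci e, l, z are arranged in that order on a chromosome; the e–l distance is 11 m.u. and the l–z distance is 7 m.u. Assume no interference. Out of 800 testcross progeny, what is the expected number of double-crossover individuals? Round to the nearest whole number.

Map distances give recombination frequencies of 0.110 and 0.070 for the two intervals.
With no interference, expected double-crossover frequency = 0.110 × 0.070 = 0.00770.
Expected number = 0.00770 × 800 = 6.16 ≈ 6.

6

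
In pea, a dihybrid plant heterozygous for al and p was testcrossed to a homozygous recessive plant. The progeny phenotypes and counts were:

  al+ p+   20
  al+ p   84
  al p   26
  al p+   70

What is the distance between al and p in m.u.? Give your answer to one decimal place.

The two most frequent classes, al+ p (84) and al p+ (70), are the parental types, so the F1 was al+ p / al p+.
The recombinant classes are al+ p+ and al p: 20 + 26 = 46.
Recombination frequency = 46/200 = 0.2300 ≈ 23.0%, i.e. 23.0 m.u.

23.0 m.u.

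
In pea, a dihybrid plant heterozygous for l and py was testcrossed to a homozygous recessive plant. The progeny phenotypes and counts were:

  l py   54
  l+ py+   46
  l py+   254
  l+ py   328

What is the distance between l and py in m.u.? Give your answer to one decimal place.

14.7 m.u.

The two most frequent classes, l+ py (328) and l py+ (254), are the parental types, so the F1 was l+ py / l py+.
The recombinant classes are l+ py+ and l py: 46 + 54 = 100.
Recombination frequency = 100/682 = 0.1466 ≈ 14.7%, i.e. 14.7 m.u.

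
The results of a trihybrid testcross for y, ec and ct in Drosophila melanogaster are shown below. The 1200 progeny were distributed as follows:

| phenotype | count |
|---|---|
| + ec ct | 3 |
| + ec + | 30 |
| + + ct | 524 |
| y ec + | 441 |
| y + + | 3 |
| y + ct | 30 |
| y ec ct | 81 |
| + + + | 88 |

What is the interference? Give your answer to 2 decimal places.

The two most frequent reciprocal classes, + + ct and y ec +, are the parental types, so the F1 was + + ct / y ec +.
The two rarest classes, + ec ct and y + +, are the double crossovers. Comparing them with the parentals, only the ec allele has switched, so ec is the middle locus and the order is y – ec – ct.
y–ec: (60 + 6)/1200 = 0.0550; ec–ct: (169 + 6)/1200 = 0.1458.
Expected DCO frequency = 0.0550 × 0.1458 ≈ 0.00802; observed = 6/1200 ≈ 0.00500.
Coefficient of coincidence = 0.00500/0.00802 ≈ 0.62; interference = 1 − 0.62 = 0.38.

0.38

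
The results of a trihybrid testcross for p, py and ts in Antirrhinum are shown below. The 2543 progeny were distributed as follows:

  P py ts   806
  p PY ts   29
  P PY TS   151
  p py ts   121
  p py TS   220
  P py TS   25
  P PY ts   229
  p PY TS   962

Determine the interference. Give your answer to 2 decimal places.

The two most frequent reciprocal classes, p PY TS and P py ts, are the parental types, so the F1 was p PY TS / P py ts.
The two rarest classes, p PY ts and P py TS, are the double crossovers. Comparing them with the parentals, only the ts allele has switched, so ts is the middle locus and the order is py – ts – p.
py–ts: (449 + 54)/2543 = 0.1978; ts–p: (272 + 54)/2543 = 0.1282.
Expected DCO frequency = 0.1978 × 0.1282 ≈ 0.02536; observed = 54/2543 ≈ 0.02123.
Coefficient of coincidence = 0.02123/0.02536 ≈ 0.84; interference = 1 − 0.84 = 0.16.

0.16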